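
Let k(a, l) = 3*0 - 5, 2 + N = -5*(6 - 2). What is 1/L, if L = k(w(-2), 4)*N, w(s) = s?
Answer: 1/110 ≈ 0.0090909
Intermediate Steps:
N = -22 (N = -2 - 5*(6 - 2) = -2 - 5*4 = -2 - 20 = -22)
k(a, l) = -5 (k(a, l) = 0 - 5 = -5)
L = 110 (L = -5*(-22) = 110)
1/L = 1/110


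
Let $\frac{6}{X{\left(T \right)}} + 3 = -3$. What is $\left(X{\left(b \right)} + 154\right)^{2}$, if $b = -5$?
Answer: $23409$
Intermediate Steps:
$X{\left(T \right)} = -1$ ($X{\left(T \right)} = \frac{6}{-3 - 3} = \frac{6}{-6} = 6 \left(- \frac{1}{6}\right) = -1$)
$\left(X{\left(b \right)} + 154\right)^{2} = \left(-1 + 154\right)^{2} = 153^{2} = 23409$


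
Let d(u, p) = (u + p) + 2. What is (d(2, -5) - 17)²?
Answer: 324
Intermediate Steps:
d(u, p) = 2 + p + u (d(u, p) = (p + u) + 2 = 2 + p + u)
(d(2, -5) - 17)² = ((2 - 5 + 2) - 17)² = (-1 - 17)² = (-18)² = 324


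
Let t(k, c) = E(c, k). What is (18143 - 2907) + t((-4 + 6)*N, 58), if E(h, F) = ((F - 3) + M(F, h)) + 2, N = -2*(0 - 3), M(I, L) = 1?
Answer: 15248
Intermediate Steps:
N = 6 (N = -2*(-3) = 6)
E(h, F) = F (E(h, F) = ((F - 3) + 1) + 2 = ((-3 + F) + 1) + 2 = (-2 + F) + 2 = F)
t(k, c) = k
(18143 - 2907) + t((-4 + 6)*N, 58) = (18143 - 2907) + (-4 + 6)*6 = 15236 + 2*6 = 15236 + 12 = 15248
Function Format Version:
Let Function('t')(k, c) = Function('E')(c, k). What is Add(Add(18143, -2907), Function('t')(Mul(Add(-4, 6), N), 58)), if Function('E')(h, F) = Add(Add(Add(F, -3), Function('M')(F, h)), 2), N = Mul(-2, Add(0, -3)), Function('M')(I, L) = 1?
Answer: 15248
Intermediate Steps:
N = 6 (N = Mul(-2, -3) = 6)
Function('E')(h, F) = F (Function('E')(h, F) = Add(Add(Add(F, -3), 1), 2) = Add(Add(Add(-3, F), 1), 2) = Add(Add(-2, F), 2) = F)
Function('t')(k, c) = k
Add(Add(18143, -2907), Function('t')(Mul(Add(-4, 6), N), 58)) = Add(Add(18143, -2907), Mul(Add(-4, 6), 6)) = Add(15236, Mul(2, 6)) = Add(15236, 12) = 15248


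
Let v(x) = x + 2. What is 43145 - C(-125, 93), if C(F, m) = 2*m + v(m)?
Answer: 42864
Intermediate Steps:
v(x) = 2 + x
C(F, m) = 2 + 3*m (C(F, m) = 2*m + (2 + m) = 2 + 3*m)
43145 - C(-125, 93) = 43145 - (2 + 3*93) = 43145 - (2 + 279) = 43145 - 1*281 = 43145 - 281 = 42864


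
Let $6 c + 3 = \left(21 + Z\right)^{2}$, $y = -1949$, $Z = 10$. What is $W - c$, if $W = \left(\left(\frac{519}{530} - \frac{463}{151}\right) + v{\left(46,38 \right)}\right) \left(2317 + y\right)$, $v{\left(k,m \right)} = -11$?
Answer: $- \frac{597304937}{120045} \approx -4975.7$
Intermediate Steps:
$c = \frac{479}{3}$ ($c = - \frac{1}{2} + \frac{\left(21 + 10\right)^{2}}{6} = - \frac{1}{2} + \frac{31^{2}}{6} = - \frac{1}{2} + \frac{1}{6} \cdot 961 = - \frac{1}{2} + \frac{961}{6} = \frac{479}{3} \approx 159.67$)
$W = - \frac{192712584}{40015}$ ($W = \left(\left(\frac{519}{530} - \frac{463}{151}\right) - 11\right) \left(2317 - 1949\right) = \left(\left(519 \cdot \frac{1}{530} - \frac{463}{151}\right) - 11\right) 368 = \left(\left(\frac{519}{530} - \frac{463}{151}\right) - 11\right) 368 = \left(- \frac{167021}{80030} - 11\right) 368 = \left(- \frac{1047351}{80030}\right) 368 = - \frac{192712584}{40015} \approx -4816.0$)
$W - c = - \frac{192712584}{40015} - \frac{479}{3} = - \frac{597304937}{120045}$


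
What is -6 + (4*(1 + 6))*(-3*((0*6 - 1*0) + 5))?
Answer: -426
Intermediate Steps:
-6 + (4*(1 + 6))*(-3*((0*6 - 1*0) + 5)) = -6 + (4*7)*(-3*((0 + 0) + 5)) = -6 + 28*(-3*(0 + 5)) = -6 + 28*(-3*5) = -6 + 28*(-15) = -6 - 420 = -426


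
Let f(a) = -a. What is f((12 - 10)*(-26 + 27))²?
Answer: 4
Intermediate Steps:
f((12 - 10)*(-26 + 27))² = (-(12 - 10)*(-26 + 27))² = (-2)² = 4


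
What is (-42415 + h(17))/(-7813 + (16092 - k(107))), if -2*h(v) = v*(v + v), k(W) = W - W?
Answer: -2512/487 ≈ -5.1581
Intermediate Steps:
k(W) = 0
h(v) = -v**2 (h(v) = -v*(v + v)/2 = -v*2*v/2 = -v**2)
(-42415 + h(17))/(-7813 + (16092 - k(107))) = (-42415 - 1*17**2)/(-7813 + (16092 - 1*0)) = (-42415 - 1*289)/(-7813 + (16092 + 0)) = (-42415 - 289)/(-7813 + 16092) = -42704/8279 = -42704*1/8279 = -2512/487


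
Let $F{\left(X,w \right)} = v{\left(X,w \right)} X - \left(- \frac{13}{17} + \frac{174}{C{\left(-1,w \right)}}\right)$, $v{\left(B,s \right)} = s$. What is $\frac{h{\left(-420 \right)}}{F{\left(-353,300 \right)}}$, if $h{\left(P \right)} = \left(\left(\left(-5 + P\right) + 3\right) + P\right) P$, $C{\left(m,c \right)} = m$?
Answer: $- \frac{6011880}{1797329} \approx -3.3449$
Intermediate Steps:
$F{\left(X,w \right)} = \frac{2971}{17} + X w$ ($F{\left(X,w \right)} = w X - \left(-174 - \frac{13}{17}\right) = X w - - \frac{2971}{17} = X w + \left(\frac{13}{17} + 174\right) = X w + \frac{2971}{17} = \frac{2971}{17} + X w$)
$h{\left(P \right)} = P \left(-2 + 2 P\right)$ ($h{\left(P \right)} = \left(\left(-2 + P\right) + P\right) P = \left(-2 + 2 P\right) P = P \left(-2 + 2 P\right)$)
$\frac{h{\left(-420 \right)}}{F{\left(-353,300 \right)}} = \frac{2 \left(-420\right) \left(-1 - 420\right)}{\frac{2971}{17} - 105900} = \frac{2 \left(-420\right) \left(-421\right)}{\frac{2971}{17} - 105900} = \frac{353640}{- \frac{1797329}{17}} = 353640 \left(- \frac{17}{1797329}\right) = - \frac{6011880}{1797329}$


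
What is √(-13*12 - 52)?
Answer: 4*I*√13 ≈ 14.422*I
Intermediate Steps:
√(-13*12 - 52) = √(-156 - 52) = √(-208) = 4*I*√13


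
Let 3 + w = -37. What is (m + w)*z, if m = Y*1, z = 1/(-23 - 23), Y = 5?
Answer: 35/46 ≈ 0.76087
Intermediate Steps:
z = -1/46 (z = 1/(-46) = -1/46 ≈ -0.021739)
w = -40 (w = -3 - 37 = -40)
m = 5 (m = 5*1 = 5)
(m + w)*z = (5 - 40)*(-1/46) = -35*(-1/46) = 35/46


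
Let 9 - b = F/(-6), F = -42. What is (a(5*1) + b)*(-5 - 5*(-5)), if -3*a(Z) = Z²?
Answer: -380/3 ≈ -126.67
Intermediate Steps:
b = 2 (b = 9 - (-42)/(-6) = 9 - (-42)*(-1)/6 = 9 - 1*7 = 9 - 7 = 2)
a(Z) = -Z²/3
(a(5*1) + b)*(-5 - 5*(-5)) = (-(5*1)²/3 + 2)*(-5 - 5*(-5)) = (-⅓*5² + 2)*(-5 + 25) = (-⅓*25 + 2)*20 = (-25/3 + 2)*20 = -19/3*20 = -380/3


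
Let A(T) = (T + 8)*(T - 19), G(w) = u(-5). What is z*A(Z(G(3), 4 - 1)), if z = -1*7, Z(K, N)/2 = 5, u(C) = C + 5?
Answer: 1134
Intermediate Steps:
u(C) = 5 + C
G(w) = 0 (G(w) = 5 - 5 = 0)
Z(K, N) = 10 (Z(K, N) = 2*5 = 10)
z = -7
A(T) = (-19 + T)*(8 + T) (A(T) = (8 + T)*(-19 + T) = (-19 + T)*(8 + T))
z*A(Z(G(3), 4 - 1)) = -7*(-152 + 10² - 11*10) = -7*(-152 + 100 - 110) = -7*(-162) = 1134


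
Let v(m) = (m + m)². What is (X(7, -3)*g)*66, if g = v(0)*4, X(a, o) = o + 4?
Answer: 0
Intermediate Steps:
v(m) = 4*m² (v(m) = (2*m)² = 4*m²)
X(a, o) = 4 + o
g = 0 (g = (4*0²)*4 = (4*0)*4 = 0*4 = 0)
(X(7, -3)*g)*66 = ((4 - 3)*0)*66 = (1*0)*66 = 0*66 = 0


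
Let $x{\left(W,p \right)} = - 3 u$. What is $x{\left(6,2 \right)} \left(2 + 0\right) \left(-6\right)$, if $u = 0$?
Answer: $0$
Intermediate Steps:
$x{\left(W,p \right)} = 0$ ($x{\left(W,p \right)} = \left(-3\right) 0 = 0$)
$x{\left(6,2 \right)} \left(2 + 0\right) \left(-6\right) = 0 \left(2 + 0\right) \left(-6\right) = 0 \cdot 2 \left(-6\right) = 0 \left(-6\right) = 0$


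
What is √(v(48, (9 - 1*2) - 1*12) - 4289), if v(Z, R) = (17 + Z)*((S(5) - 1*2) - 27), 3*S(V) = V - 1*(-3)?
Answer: I*√54006/3 ≈ 77.464*I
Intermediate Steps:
S(V) = 1 + V/3 (S(V) = (V - 1*(-3))/3 = (V + 3)/3 = (3 + V)/3 = 1 + V/3)
v(Z, R) = -1343/3 - 79*Z/3 (v(Z, R) = (17 + Z)*(((1 + (⅓)*5) - 1*2) - 27) = (17 + Z)*(((1 + 5/3) - 2) - 27) = (17 + Z)*((8/3 - 2) - 27) = (17 + Z)*(⅔ - 27) = (17 + Z)*(-79/3) = -1343/3 - 79*Z/3)
√(v(48, (9 - 1*2) - 1*12) - 4289) = √((-1343/3 - 79/3*48) - 4289) = √((-1343/3 - 1264) - 4289) = √(-5135/3 - 4289) = √(-18002/3) = I*√54006/3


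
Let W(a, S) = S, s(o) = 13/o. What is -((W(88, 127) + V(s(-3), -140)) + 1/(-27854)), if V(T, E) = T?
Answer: -10250269/83562 ≈ -122.67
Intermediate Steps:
-((W(88, 127) + V(s(-3), -140)) + 1/(-27854)) = -((127 + 13/(-3)) + 1/(-27854)) = -((127 + 13*(-⅓)) - 1/27854) = -((127 - 13/3) - 1/27854) = -(368/3 - 1/27854) = -1*10250269/83562 = -10250269/83562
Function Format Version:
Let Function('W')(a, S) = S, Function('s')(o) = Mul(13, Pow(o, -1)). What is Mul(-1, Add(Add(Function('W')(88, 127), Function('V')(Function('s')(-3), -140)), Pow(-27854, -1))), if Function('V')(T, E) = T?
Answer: Rational(-10250269, 83562) ≈ -122.67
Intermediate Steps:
Mul(-1, Add(Add(Function('W')(88, 127), Function('V')(Function('s')(-3), -140)), Pow(-27854, -1))) = Mul(-1, Add(Add(127, Mul(13, Pow(-3, -1))), Pow(-27854, -1))) = Mul(-1, Add(Add(127, Mul(13, Rational(-1, 3))), Rational(-1, 27854))) = Mul(-1, Add(Add(127, Rational(-13, 3)), Rational(-1, 27854))) = Mul(-1, Add(Rational(368, 3), Rational(-1, 27854))) = Mul(-1, Rational(10250269, 83562)) = Rational(-10250269, 83562)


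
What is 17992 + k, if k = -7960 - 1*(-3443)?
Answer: 13475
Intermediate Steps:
k = -4517 (k = -7960 + 3443 = -4517)
17992 + k = 17992 - 4517 = 13475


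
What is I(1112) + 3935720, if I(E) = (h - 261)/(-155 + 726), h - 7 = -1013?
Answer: 2247294853/571 ≈ 3.9357e+6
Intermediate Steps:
h = -1006 (h = 7 - 1013 = -1006)
I(E) = -1267/571 (I(E) = (-1006 - 261)/(-155 + 726) = -1267/571)
I(1112) + 3935720 = -1267/571 + 3935720 = 2247294853/571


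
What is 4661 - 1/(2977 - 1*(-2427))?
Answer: 25188043/5404 ≈ 4661.0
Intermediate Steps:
4661 - 1/(2977 - 1*(-2427)) = 4661 - 1/(2977 + 2427) = 4661 - 1/5404 = 25188043/5404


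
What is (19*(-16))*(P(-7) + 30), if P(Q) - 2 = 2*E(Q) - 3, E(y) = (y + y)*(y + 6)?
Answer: -17328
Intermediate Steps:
E(y) = 2*y*(6 + y) (E(y) = (2*y)*(6 + y) = 2*y*(6 + y))
P(Q) = -1 + 4*Q*(6 + Q) (P(Q) = 2 + (2*(2*Q*(6 + Q)) - 3) = 2 + (4*Q*(6 + Q) - 3) = 2 + (-3 + 4*Q*(6 + Q)) = -1 + 4*Q*(6 + Q))
(19*(-16))*(P(-7) + 30) = (19*(-16))*((-1 + 4*(-7)*(6 - 7)) + 30) = -304*((-1 + 4*(-7)*(-1)) + 30) = -304*((-1 + 28) + 30) = -304*(27 + 30) = -304*57 = -17328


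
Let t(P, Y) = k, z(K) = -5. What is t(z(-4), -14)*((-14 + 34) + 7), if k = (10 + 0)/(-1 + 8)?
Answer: 270/7 ≈ 38.571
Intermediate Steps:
k = 10/7 ≈ 1.4286
t(P, Y) = 10/7
t(z(-4), -14)*((-14 + 34) + 7) = 10*((-14 + 34) + 7)/7 = 10*(20 + 7)/7 = (10/7)*27 = 270/7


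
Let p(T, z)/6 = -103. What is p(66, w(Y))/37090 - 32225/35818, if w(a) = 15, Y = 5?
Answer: -608680387/664244810 ≈ -0.91635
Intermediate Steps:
p(T, z) = -618 (p(T, z) = 6*(-103) = -618)
p(66, w(Y))/37090 - 32225/35818 = -618/37090 - 32225/35818 = -618*1/37090 - 32225*1/35818 = -309/18545 - 32225/35818 = -608680387/664244810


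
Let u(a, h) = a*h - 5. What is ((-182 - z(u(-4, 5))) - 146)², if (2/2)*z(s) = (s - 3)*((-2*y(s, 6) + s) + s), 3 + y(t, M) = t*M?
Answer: 46785600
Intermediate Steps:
u(a, h) = -5 + a*h
y(t, M) = -3 + M*t (y(t, M) = -3 + t*M = -3 + M*t)
z(s) = (-3 + s)*(6 - 10*s) (z(s) = (s - 3)*((-2*(-3 + 6*s) + s) + s) = (-3 + s)*(((6 - 12*s) + s) + s) = (-3 + s)*((6 - 11*s) + s) = (-3 + s)*(6 - 10*s))
((-182 - z(u(-4, 5))) - 146)² = ((-182 - (-18 - 10*(-5 - 4*5)² + 36*(-5 - 4*5))) - 146)² = ((-182 - (-18 - 10*(-5 - 20)² + 36*(-5 - 20))) - 146)² = ((-182 - (-18 - 10*(-25)² + 36*(-25))) - 146)² = ((-182 - (-18 - 10*625 - 900)) - 146)² = ((-182 - (-18 - 6250 - 900)) - 146)² = ((-182 - 1*(-7168)) - 146)² = ((-182 + 7168) - 146)² = (6986 - 146)² = 6840² = 46785600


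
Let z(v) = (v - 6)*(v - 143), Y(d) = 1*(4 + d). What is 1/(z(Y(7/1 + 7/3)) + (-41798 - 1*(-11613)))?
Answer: -9/280223 ≈ -3.2117e-5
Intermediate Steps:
Y(d) = 4 + d
z(v) = (-143 + v)*(-6 + v) (z(v) = (-6 + v)*(-143 + v) = (-143 + v)*(-6 + v))
1/(z(Y(7/1 + 7/3)) + (-41798 - 1*(-11613))) = 1/((858 + (4 + (7/1 + 7/3))**2 - 149*(4 + (7/1 + 7/3))) + (-41798 - 1*(-11613))) = 1/((858 + (4 + (7*1 + 7*(1/3)))**2 - 149*(4 + (7*1 + 7*(1/3)))) + (-41798 + 11613)) = 1/((858 + (4 + (7 + 7/3))**2 - 149*(4 + (7 + 7/3))) - 30185) = 1/((858 + (4 + 28/3)**2 - 149*(4 + 28/3)) - 30185) = 1/((858 + (40/3)**2 - 149*40/3) - 30185) = 1/((858 + 1600/9 - 5960/3) - 30185) = 1/(-8558/9 - 30185) = 1/(-280223/9) = -9/280223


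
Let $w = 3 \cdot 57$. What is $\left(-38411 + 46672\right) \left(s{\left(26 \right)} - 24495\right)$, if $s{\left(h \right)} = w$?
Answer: $-200940564$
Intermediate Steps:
$w = 171$
$s{\left(h \right)} = 171$
$\left(-38411 + 46672\right) \left(s{\left(26 \right)} - 24495\right) = \left(-38411 + 46672\right) \left(171 - 24495\right) = 8261 \left(-24324\right) = -200940564$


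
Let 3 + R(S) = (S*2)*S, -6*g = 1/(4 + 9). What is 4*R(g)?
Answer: -18250/1521 ≈ -11.999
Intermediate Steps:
g = -1/78 (g = -1/(6*(4 + 9)) = -⅙/13 = -⅙*1/13 = -1/78 ≈ -0.012821)
R(S) = -3 + 2*S² (R(S) = -3 + (S*2)*S = -3 + (2*S)*S = -3 + 2*S²)
4*R(g) = 4*(-3 + 2*(-1/78)²) = 4*(-3 + 2*(1/6084)) = 4*(-3 + 1/3042) = 4*(-9125/3042) = -18250/1521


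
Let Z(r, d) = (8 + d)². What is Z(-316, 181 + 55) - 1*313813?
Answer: -254277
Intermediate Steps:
Z(-316, 181 + 55) - 1*313813 = (8 + (181 + 55))² - 1*313813 = (8 + 236)² - 313813 = 244² - 313813 = 59536 - 313813 = -254277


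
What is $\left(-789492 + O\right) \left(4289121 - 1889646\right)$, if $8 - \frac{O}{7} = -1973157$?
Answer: $31247554301925$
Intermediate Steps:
$O = 13812155$ ($O = 56 - -13812099 = 56 + 13812099 = 13812155$)
$\left(-789492 + O\right) \left(4289121 - 1889646\right) = \left(-789492 + 13812155\right) \left(4289121 - 1889646\right) = 13022663 \cdot 2399475 = 31247554301925$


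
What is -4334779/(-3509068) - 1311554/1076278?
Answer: 31547550445/1888366344452 ≈ 0.016706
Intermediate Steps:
-4334779/(-3509068) - 1311554/1076278 = -4334779*(-1/3509068) - 1311554*1/1076278 = 4334779/3509068 - 655777/538139 = 31547550445/1888366344452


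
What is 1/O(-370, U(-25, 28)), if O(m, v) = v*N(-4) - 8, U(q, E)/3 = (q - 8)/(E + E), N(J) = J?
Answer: -14/13 ≈ -1.0769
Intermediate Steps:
U(q, E) = 3*(-8 + q)/(2*E) (U(q, E) = 3*((q - 8)/(E + E)) = 3*((-8 + q)/((2*E))) = 3*((-8 + q)*(1/(2*E))) = 3*((-8 + q)/(2*E)) = 3*(-8 + q)/(2*E))
O(m, v) = -8 - 4*v (O(m, v) = v*(-4) - 8 = -4*v - 8 = -8 - 4*v)
1/O(-370, U(-25, 28)) = 1/(-8 - 6*(-8 - 25)/28) = 1/(-8 - 6*(-33)/28) = 1/(-8 - 4*(-99/56)) = 1/(-8 + 99/14) = 1/(-13/14) = -14/13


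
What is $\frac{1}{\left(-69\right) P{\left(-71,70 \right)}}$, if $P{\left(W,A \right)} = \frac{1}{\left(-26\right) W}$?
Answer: $- \frac{1846}{69} \approx -26.754$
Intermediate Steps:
$P{\left(W,A \right)} = - \frac{1}{26 W}$
$\frac{1}{\left(-69\right) P{\left(-71,70 \right)}} = \frac{1}{\left(-69\right) \left(- \frac{1}{26 \left(-71\right)}\right)} = \frac{1}{\left(-69\right) \left(\left(- \frac{1}{26}\right) \left(- \frac{1}{71}\right)\right)} = \frac{1}{\left(-69\right) \frac{1}{1846}} = \frac{1}{- \frac{69}{1846}} = - \frac{1846}{69}$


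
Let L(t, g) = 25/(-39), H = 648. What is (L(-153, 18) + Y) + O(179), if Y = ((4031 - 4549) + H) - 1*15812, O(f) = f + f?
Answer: -597661/39 ≈ -15325.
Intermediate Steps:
L(t, g) = -25/39 (L(t, g) = 25*(-1/39) = -25/39)
O(f) = 2*f
Y = -15682 (Y = ((4031 - 4549) + 648) - 1*15812 = (-518 + 648) - 15812 = 130 - 15812 = -15682)
(L(-153, 18) + Y) + O(179) = (-25/39 - 15682) + 2*179 = -611623/39 + 358 = -597661/39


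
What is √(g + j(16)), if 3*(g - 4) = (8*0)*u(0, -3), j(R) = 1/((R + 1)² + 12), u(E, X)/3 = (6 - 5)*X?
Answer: √362705/301 ≈ 2.0008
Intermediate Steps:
u(E, X) = 3*X (u(E, X) = 3*((6 - 5)*X) = 3*(1*X) = 3*X)
j(R) = 1/(12 + (1 + R)²) (j(R) = 1/((1 + R)² + 12) = 1/(12 + (1 + R)²))
g = 4 (g = 4 + ((8*0)*(3*(-3)))/3 = 4 + (0*(-9))/3 = 4 + (⅓)*0 = 4 + 0 = 4)
√(g + j(16)) = √(4 + 1/(12 + (1 + 16)²)) = √(4 + 1/(12 + 17²)) = √(4 + 1/(12 + 289)) = √(4 + 1/301) = √(1205/301) = √362705/301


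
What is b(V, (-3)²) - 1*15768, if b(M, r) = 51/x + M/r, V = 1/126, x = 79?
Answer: -1412534135/89586 ≈ -15767.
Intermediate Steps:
V = 1/126 ≈ 0.0079365
b(M, r) = 51/79 + M/r
b(V, (-3)²) - 1*15768 = (51/79 + 1/(126*((-3)²))) - 1*15768 = (51/79 + (1/126)/9) - 15768 = (51/79 + (1/126)*(⅑)) - 15768 = (51/79 + 1/1134) - 15768 = 57913/89586 - 15768 = -1412534135/89586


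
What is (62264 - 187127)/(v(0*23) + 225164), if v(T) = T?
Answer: -124863/225164 ≈ -0.55454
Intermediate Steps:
(62264 - 187127)/(v(0*23) + 225164) = (62264 - 187127)/(0*23 + 225164) = -124863/(0 + 225164) = -124863/225164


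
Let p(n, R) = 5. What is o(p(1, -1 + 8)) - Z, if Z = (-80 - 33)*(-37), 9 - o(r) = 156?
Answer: -4328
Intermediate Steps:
o(r) = -147 (o(r) = 9 - 1*156 = 9 - 156 = -147)
Z = 4181 (Z = -113*(-37) = 4181)
o(p(1, -1 + 8)) - Z = -147 - 1*4181 = -147 - 4181 = -4328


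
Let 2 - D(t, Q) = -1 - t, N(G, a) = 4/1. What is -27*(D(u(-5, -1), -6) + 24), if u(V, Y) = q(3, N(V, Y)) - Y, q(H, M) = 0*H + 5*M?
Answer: -1296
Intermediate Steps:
N(G, a) = 4 (N(G, a) = 4*1 = 4)
q(H, M) = 5*M (q(H, M) = 0 + 5*M = 5*M)
u(V, Y) = 20 - Y (u(V, Y) = 5*4 - Y = 20 - Y)
D(t, Q) = 3 + t (D(t, Q) = 2 - (-1 - t) = 2 + (1 + t) = 3 + t)
-27*(D(u(-5, -1), -6) + 24) = -27*((3 + (20 - 1*(-1))) + 24) = -27*((3 + (20 + 1)) + 24) = -27*((3 + 21) + 24) = -27*(24 + 24) = -27*48 = -1296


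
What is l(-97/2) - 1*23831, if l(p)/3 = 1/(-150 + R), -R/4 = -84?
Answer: -1477521/62 ≈ -23831.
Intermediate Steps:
R = 336 (R = -4*(-84) = 336)
l(p) = 1/62 (l(p) = 3/(-150 + 336) = 3/186 = 3*(1/186) = 1/62)
l(-97/2) - 1*23831 = 1/62 - 1*23831 = 1/62 - 23831 = -1477521/62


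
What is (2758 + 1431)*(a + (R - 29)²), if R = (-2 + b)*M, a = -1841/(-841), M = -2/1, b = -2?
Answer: 1561332458/841 ≈ 1.8565e+6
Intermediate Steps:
M = -2 (M = -2*1 = -2)
a = 1841/841 (a = -1841*(-1/841) = 1841/841 ≈ 2.1891)
R = 8 (R = (-2 - 2)*(-2) = -4*(-2) = 8)
(2758 + 1431)*(a + (R - 29)²) = (2758 + 1431)*(1841/841 + (8 - 29)²) = 4189*(1841/841 + (-21)²) = 4189*(1841/841 + 441) = 4189*(372722/841) = 1561332458/841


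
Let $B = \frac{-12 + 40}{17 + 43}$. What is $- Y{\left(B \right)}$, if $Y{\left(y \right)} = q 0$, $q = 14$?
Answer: $0$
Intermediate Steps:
$B = \frac{7}{15}$ ($B = \frac{28}{60} = 28 \cdot \frac{1}{60} = \frac{7}{15} \approx 0.46667$)
$Y{\left(y \right)} = 0$ ($Y{\left(y \right)} = 14 \cdot 0 = 0$)
$- Y{\left(B \right)} = \left(-1\right) 0 = 0$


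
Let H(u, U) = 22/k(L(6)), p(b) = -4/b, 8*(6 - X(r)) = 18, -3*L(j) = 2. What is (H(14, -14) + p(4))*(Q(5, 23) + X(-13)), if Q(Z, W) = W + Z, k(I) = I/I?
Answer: 2667/4 ≈ 666.75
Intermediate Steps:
L(j) = -2/3 (L(j) = -1/3*2 = -2/3)
k(I) = 1
X(r) = 15/4 (X(r) = 6 - 1/8*18 = 6 - 9/4 = 15/4)
H(u, U) = 22 (H(u, U) = 22/1 = 22*1 = 22)
(H(14, -14) + p(4))*(Q(5, 23) + X(-13)) = (22 - 4/4)*((23 + 5) + 15/4) = (22 - 4*1/4)*(28 + 15/4) = (22 - 1)*(127/4) = 21*(127/4) = 2667/4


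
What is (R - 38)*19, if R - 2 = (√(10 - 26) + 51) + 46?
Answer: 1159 + 76*I ≈ 1159.0 + 76.0*I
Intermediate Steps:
R = 99 + 4*I (R = 2 + ((√(10 - 26) + 51) + 46) = 2 + ((√(-16) + 51) + 46) = 2 + ((4*I + 51) + 46) = 2 + ((51 + 4*I) + 46) = 2 + (97 + 4*I) = 99 + 4*I ≈ 99.0 + 4.0*I)
(R - 38)*19 = ((99 + 4*I) - 38)*19 = (61 + 4*I)*19 = 1159 + 76*I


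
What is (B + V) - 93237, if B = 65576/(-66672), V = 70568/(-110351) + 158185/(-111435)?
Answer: -37472586375409687/401893707258 ≈ -93240.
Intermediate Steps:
V = -297877859/144670161 (V = 70568*(-1/110351) + 158185*(-1/111435) = -70568/110351 - 1861/1311 = -297877859/144670161 ≈ -2.0590)
B = -8197/8334 (B = 65576*(-1/66672) = -8197/8334 ≈ -0.98356)
(B + V) - 93237 = (-8197/8334 - 297877859/144670161) - 93237 = -1222791795541/401893707258 - 93237 = -37472586375409687/401893707258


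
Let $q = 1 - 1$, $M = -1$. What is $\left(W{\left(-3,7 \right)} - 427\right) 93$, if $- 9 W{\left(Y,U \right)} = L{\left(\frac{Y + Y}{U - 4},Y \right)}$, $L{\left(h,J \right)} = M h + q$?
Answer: $- \frac{119195}{3} \approx -39732.0$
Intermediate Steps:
$q = 0$
$L{\left(h,J \right)} = - h$ ($L{\left(h,J \right)} = - h + 0 = - h$)
$W{\left(Y,U \right)} = \frac{2 Y}{9 \left(-4 + U\right)}$ ($W{\left(Y,U \right)} = - \frac{\left(-1\right) \frac{Y + Y}{U - 4}}{9} = - \frac{\left(-1\right) \frac{2 Y}{-4 + U}}{9} = - \frac{\left(-2\right) Y \frac{1}{-4 + U}}{9} = \frac{2 Y}{9 \left(-4 + U\right)}$)
$\left(W{\left(-3,7 \right)} - 427\right) 93 = \left(\frac{2}{9} \left(-3\right) \frac{1}{-4 + 7} - 427\right) 93 = \left(\frac{2}{9} \left(-3\right) \frac{1}{3} - 427\right) 93 = \left(- \frac{2}{9} - 427\right) 93 = \left(- \frac{3845}{9}\right) 93 = - \frac{119195}{3}$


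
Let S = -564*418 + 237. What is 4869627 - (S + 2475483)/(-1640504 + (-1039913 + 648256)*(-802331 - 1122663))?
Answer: 611897634874458565/125655955759 ≈ 4.8696e+6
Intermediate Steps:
S = -235515 (S = -235752 + 237 = -235515)
4869627 - (S + 2475483)/(-1640504 + (-1039913 + 648256)*(-802331 - 1122663)) = 4869627 - (-235515 + 2475483)/(-1640504 + (-1039913 + 648256)*(-802331 - 1122663)) = 4869627 - 2239968/(-1640504 - 391657*(-1924994)) = 4869627 - 2239968/(-1640504 + 753937375058) = 4869627 - 2239968/753935734554 = 4869627 - 1*373328/125655955759 = 4869627 - 373328/125655955759 = 611897634874458565/125655955759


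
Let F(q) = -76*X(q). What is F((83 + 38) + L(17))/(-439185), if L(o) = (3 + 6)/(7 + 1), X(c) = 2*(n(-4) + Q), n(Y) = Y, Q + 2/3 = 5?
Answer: 8/69345 ≈ 0.00011537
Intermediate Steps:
Q = 13/3 (Q = -2/3 + 5 = 13/3 ≈ 4.3333)
X(c) = 2/3 (X(c) = 2*(-4 + 13/3) = 2*(1/3) = 2/3)
L(o) = 9/8
F(q) = -152/3 (F(q) = -76*2/3 = -152/3)
F((83 + 38) + L(17))/(-439185) = -152/3/(-439185) = -152/3*(-1/439185) = 8/69345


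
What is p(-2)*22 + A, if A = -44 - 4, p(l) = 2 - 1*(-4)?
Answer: 84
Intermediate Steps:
p(l) = 6 (p(l) = 2 + 4 = 6)
A = -48
p(-2)*22 + A = 6*22 - 48 = 132 - 48 = 84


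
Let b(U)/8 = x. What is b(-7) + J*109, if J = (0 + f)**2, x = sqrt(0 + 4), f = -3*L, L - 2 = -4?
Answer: 3940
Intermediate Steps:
L = -2 (L = 2 - 4 = -2)
f = 6 (f = -3*(-2) = 6)
x = 2 (x = sqrt(4) = 2)
J = 36 (J = (0 + 6)**2 = 6**2 = 36)
b(U) = 16 (b(U) = 8*2 = 16)
b(-7) + J*109 = 16 + 36*109 = 16 + 3924 = 3940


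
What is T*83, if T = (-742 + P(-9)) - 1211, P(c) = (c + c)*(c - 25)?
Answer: -111303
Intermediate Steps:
P(c) = 2*c*(-25 + c) (P(c) = (2*c)*(-25 + c) = 2*c*(-25 + c))
T = -1341 (T = (-742 + 2*(-9)*(-25 - 9)) - 1211 = (-742 + 2*(-9)*(-34)) - 1211 = (-742 + 612) - 1211 = -130 - 1211 = -1341)
T*83 = -1341*83 = -111303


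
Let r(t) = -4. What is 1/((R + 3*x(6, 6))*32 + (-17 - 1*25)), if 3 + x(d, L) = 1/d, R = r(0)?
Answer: -1/442 ≈ -0.0022624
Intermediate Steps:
R = -4
x(d, L) = -3 + 1/d
1/((R + 3*x(6, 6))*32 + (-17 - 1*25)) = 1/((-4 + 3*(-3 + 1/6))*32 + (-17 - 1*25)) = 1/((-4 + 3*(-3 + ⅙))*32 + (-17 - 25)) = 1/((-4 + 3*(-17/6))*32 - 42) = 1/((-4 - 17/2)*32 - 42) = 1/(-25/2*32 - 42) = 1/(-400 - 42) = 1/(-442) = -1/442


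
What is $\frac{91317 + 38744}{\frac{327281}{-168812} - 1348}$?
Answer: $- \frac{21955857532}{227885857} \approx -96.346$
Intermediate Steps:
$\frac{91317 + 38744}{\frac{327281}{-168812} - 1348} = \frac{130061}{327281 \left(- \frac{1}{168812}\right) - 1348} = \frac{130061}{- \frac{327281}{168812} - 1348} = \frac{130061}{- \frac{227885857}{168812}} = 130061 \left(- \frac{168812}{227885857}\right) = - \frac{21955857532}{227885857}$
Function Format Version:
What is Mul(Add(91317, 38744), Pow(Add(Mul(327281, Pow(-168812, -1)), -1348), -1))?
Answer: Rational(-21955857532, 227885857) ≈ -96.346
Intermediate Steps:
Mul(Add(91317, 38744), Pow(Add(Mul(327281, Pow(-168812, -1)), -1348), -1)) = Mul(130061, Pow(Add(Mul(327281, Rational(-1, 168812)), -1348), -1)) = Mul(130061, Pow(Add(Rational(-327281, 168812), -1348), -1)) = Mul(130061, Pow(Rational(-227885857, 168812), -1)) = Mul(130061, Rational(-168812, 227885857)) = Rational(-21955857532, 227885857)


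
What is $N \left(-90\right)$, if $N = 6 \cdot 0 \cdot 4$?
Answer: $0$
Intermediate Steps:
$N = 0$ ($N = 0 \cdot 4 = 0$)
$N \left(-90\right) = 0 \left(-90\right) = 0$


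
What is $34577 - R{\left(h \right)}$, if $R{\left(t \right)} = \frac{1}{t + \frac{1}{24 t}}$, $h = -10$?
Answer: $\frac{83019617}{2401} \approx 34577.0$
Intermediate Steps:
$R{\left(t \right)} = \frac{1}{t + \frac{1}{24 t}}$
$34577 - R{\left(h \right)} = 34577 - 24 \left(-10\right) \frac{1}{1 + 24 \left(-10\right)^{2}} = 34577 - 24 \left(-10\right) \frac{1}{1 + 24 \cdot 100} = 34577 - 24 \left(-10\right) \frac{1}{1 + 2400} = 34577 - 24 \left(-10\right) \frac{1}{2401} = 34577 - - \frac{240}{2401} = 34577 + \frac{240}{2401} = \frac{83019617}{2401}$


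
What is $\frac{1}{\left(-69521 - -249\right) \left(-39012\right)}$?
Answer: $\frac{1}{2702439264} \approx 3.7004 \cdot 10^{-10}$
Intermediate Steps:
$\frac{1}{\left(-69521 - -249\right) \left(-39012\right)} = \frac{1}{-69521 + 249} \left(- \frac{1}{39012}\right) = \frac{1}{-69272} \left(- \frac{1}{39012}\right) = \left(- \frac{1}{69272}\right) \left(- \frac{1}{39012}\right) = \frac{1}{2702439264}$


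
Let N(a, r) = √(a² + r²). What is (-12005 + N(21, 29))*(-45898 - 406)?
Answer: 555879520 - 46304*√1282 ≈ 5.5422e+8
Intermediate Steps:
(-12005 + N(21, 29))*(-45898 - 406) = (-12005 + √(21² + 29²))*(-45898 - 406) = (-12005 + √(441 + 841))*(-46304) = (-12005 + √1282)*(-46304) = 555879520 - 46304*√1282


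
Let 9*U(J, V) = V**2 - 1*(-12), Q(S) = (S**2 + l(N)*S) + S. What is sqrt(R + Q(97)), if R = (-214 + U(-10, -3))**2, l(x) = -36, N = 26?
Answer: sqrt(457351)/3 ≈ 225.43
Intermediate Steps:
Q(S) = S**2 - 35*S (Q(S) = (S**2 - 36*S) + S = S**2 - 35*S)
U(J, V) = 4/3 + V**2/9 (U(J, V) = (V**2 - 1*(-12))/9 = (V**2 + 12)/9 = (12 + V**2)/9 = 4/3 + V**2/9)
R = 403225/9 (R = (-214 + (4/3 + (1/9)*(-3)**2))**2 = (-214 + (4/3 + (1/9)*9))**2 = (-214 + (4/3 + 1))**2 = (-214 + 7/3)**2 = (-635/3)**2 = 403225/9 ≈ 44803.)
sqrt(R + Q(97)) = sqrt(403225/9 + 97*(-35 + 97)) = sqrt(403225/9 + 97*62) = sqrt(403225/9 + 6014) = sqrt(457351/9) = sqrt(457351)/3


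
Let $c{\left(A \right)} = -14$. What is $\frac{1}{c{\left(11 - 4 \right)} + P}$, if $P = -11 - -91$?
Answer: $\frac{1}{66} \approx 0.015152$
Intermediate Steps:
$P = 80$ ($P = -11 + 91 = 80$)
$\frac{1}{c{\left(11 - 4 \right)} + P} = \frac{1}{-14 + 80} = \frac{1}{66}$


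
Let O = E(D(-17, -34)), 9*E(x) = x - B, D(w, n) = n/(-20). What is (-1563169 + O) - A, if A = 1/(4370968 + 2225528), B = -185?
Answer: -51556506075901/32982480 ≈ -1.5631e+6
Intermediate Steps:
D(w, n) = -n/20 (D(w, n) = n*(-1/20) = -n/20)
E(x) = 185/9 + x/9 (E(x) = (x - 1*(-185))/9 = (x + 185)/9 = (185 + x)/9 = 185/9 + x/9)
A = 1/6596496 ≈ 1.5160e-7
O = 1867/90 (O = 185/9 + (-1/20*(-34))/9 = 185/9 + (⅑)*(17/10) = 185/9 + 17/90 = 1867/90 ≈ 20.744)
(-1563169 + O) - A = (-1563169 + 1867/90) - 1*1/6596496 = -140683343/90 - 1/6596496 = -51556506075901/32982480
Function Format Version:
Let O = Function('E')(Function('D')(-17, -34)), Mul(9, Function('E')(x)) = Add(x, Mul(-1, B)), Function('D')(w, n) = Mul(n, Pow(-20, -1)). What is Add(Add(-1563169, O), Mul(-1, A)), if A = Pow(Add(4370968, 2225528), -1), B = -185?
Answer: Rational(-51556506075901, 32982480) ≈ -1.5631e+6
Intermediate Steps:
Function('D')(w, n) = Mul(Rational(-1, 20), n) (Function('D')(w, n) = Mul(n, Rational(-1, 20)) = Mul(Rational(-1, 20), n))
Function('E')(x) = Add(Rational(185, 9), Mul(Rational(1, 9), x)) (Function('E')(x) = Mul(Rational(1, 9), Add(x, Mul(-1, -185))) = Mul(Rational(1, 9), Add(x, 185)) = Mul(Rational(1, 9), Add(185, x)) = Add(Rational(185, 9), Mul(Rational(1, 9), x)))
A = Rational(1, 6596496) (A = Pow(6596496, -1) = Rational(1, 6596496) ≈ 1.5160e-7)
O = Rational(1867, 90) (O = Add(Rational(185, 9), Mul(Rational(1, 9), Mul(Rational(-1, 20), -34))) = Add(Rational(185, 9), Mul(Rational(1, 9), Rational(17, 10))) = Add(Rational(185, 9), Rational(17, 90)) = Rational(1867, 90) ≈ 20.744)
Add(Add(-1563169, O), Mul(-1, A)) = Add(Add(-1563169, Rational(1867, 90)), Mul(-1, Rational(1, 6596496))) = Add(Rational(-140683343, 90), Rational(-1, 6596496)) = Rational(-51556506075901, 32982480)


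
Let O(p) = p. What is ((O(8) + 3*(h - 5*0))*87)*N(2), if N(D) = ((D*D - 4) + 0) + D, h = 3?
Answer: 2958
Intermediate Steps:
N(D) = -4 + D + D² (N(D) = ((D² - 4) + 0) + D = ((-4 + D²) + 0) + D = (-4 + D²) + D = -4 + D + D²)
((O(8) + 3*(h - 5*0))*87)*N(2) = ((8 + 3*(3 - 5*0))*87)*(-4 + 2 + 2²) = ((8 + 3*(3 + 0))*87)*(-4 + 2 + 4) = ((8 + 3*3)*87)*2 = ((8 + 9)*87)*2 = (17*87)*2 = 1479*2 = 2958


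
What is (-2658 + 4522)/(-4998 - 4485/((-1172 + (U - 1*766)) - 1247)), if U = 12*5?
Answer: -1165000/3122853 ≈ -0.37306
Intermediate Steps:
U = 60
(-2658 + 4522)/(-4998 - 4485/((-1172 + (U - 1*766)) - 1247)) = (-2658 + 4522)/(-4998 - 4485/((-1172 + (60 - 1*766)) - 1247)) = 1864/(-4998 - 4485/((-1172 + (60 - 766)) - 1247)) = 1864/(-4998 - 4485/((-1172 - 706) - 1247)) = 1864/(-4998 - 4485/(-1878 - 1247)) = 1864/(-4998 - 4485/(-3125)) = 1864/(-4998 - 4485*(-1/3125)) = 1864/(-4998 + 897/625) = 1864/(-3122853/625) = 1864*(-625/3122853) = -1165000/3122853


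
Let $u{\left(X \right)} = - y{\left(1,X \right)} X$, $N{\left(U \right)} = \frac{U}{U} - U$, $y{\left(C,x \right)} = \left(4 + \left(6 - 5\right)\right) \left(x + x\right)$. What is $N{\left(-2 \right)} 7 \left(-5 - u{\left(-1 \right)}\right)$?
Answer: $105$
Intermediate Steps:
$y{\left(C,x \right)} = 10 x$ ($y{\left(C,x \right)} = \left(4 + \left(6 - 5\right)\right) 2 x = \left(4 + 1\right) 2 x = 5 \cdot 2 x = 10 x$)
$N{\left(U \right)} = 1 - U$
$u{\left(X \right)} = - 10 X^{2}$ ($u{\left(X \right)} = - 10 X X = - 10 X^{2}$)
$N{\left(-2 \right)} 7 \left(-5 - u{\left(-1 \right)}\right) = \left(1 - -2\right) 7 \left(-5 - - 10 \left(-1\right)^{2}\right) = \left(1 + 2\right) 7 \left(-5 - \left(-10\right) 1\right) = 3 \cdot 7 \left(-5 - -10\right) = 21 \left(-5 + 10\right) = 21 \cdot 5 = 105$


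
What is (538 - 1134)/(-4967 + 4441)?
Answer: 298/263 ≈ 1.1331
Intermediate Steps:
(538 - 1134)/(-4967 + 4441) = -596/(-526) = -596*(-1/526) = 298/263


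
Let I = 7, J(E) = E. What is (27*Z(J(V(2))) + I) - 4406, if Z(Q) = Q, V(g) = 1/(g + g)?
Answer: -17569/4 ≈ -4392.3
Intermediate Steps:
V(g) = 1/(2*g)
(27*Z(J(V(2))) + I) - 4406 = (27*((1/2)/2) + 7) - 4406 = (27*((1/2)*(1/2)) + 7) - 4406 = (27*(1/4) + 7) - 4406 = (27/4 + 7) - 4406 = 55/4 - 4406 = -17569/4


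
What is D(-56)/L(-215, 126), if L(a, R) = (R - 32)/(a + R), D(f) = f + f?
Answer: 4984/47 ≈ 106.04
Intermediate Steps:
D(f) = 2*f
L(a, R) = (-32 + R)/(R + a)
D(-56)/L(-215, 126) = (2*(-56))/(((-32 + 126)/(126 - 215))) = -112/(94/(-89)) = -112/((-1/89*94)) = -112/(-94/89) = -112*(-89/94) = 4984/47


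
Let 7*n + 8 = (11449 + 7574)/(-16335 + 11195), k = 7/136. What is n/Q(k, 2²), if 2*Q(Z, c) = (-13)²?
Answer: -60143/3040310 ≈ -0.019782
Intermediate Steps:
k = 7/136 (k = 7*(1/136) = 7/136 ≈ 0.051471)
Q(Z, c) = 169/2 (Q(Z, c) = (½)*(-13)² = (½)*169 = 169/2)
n = -60143/35980 (n = -8/7 + ((11449 + 7574)/(-16335 + 11195))/7 = -8/7 + (19023/(-5140))/7 = -8/7 + (19023*(-1/5140))/7 = -8/7 + (⅐)*(-19023/5140) = -8/7 - 19023/35980 = -60143/35980 ≈ -1.6716)
n/Q(k, 2²) = -60143/(35980*169/2) = -60143/35980*2/169 = -60143/3040310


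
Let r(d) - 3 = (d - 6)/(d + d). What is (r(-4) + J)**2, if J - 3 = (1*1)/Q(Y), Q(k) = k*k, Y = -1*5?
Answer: 531441/10000 ≈ 53.144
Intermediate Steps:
Y = -5
Q(k) = k**2
r(d) = 3 + (-6 + d)/(2*d) (r(d) = 3 + (d - 6)/(d + d) = 3 + (-6 + d)/((2*d)) = 3 + (-6 + d)*(1/(2*d)) = 3 + (-6 + d)/(2*d))
J = 76/25 (J = 3 + (1*1)/((-5)**2) = 3 + 1/25 = 76/25 ≈ 3.0400)
(r(-4) + J)**2 = ((7/2 - 3/(-4)) + 76/25)**2 = ((7/2 - 3*(-1/4)) + 76/25)**2 = ((7/2 + 3/4) + 76/25)**2 = (17/4 + 76/25)**2 = (729/100)**2 = 531441/10000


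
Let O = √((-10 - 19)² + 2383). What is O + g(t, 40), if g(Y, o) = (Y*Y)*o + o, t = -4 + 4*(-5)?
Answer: 23080 + 2*√806 ≈ 23137.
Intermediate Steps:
t = -24 (t = -4 - 20 = -24)
g(Y, o) = o + o*Y² (g(Y, o) = Y²*o + o = o*Y² + o = o + o*Y²)
O = 2*√806 (O = √((-29)² + 2383) = √(841 + 2383) = √3224 = 2*√806 ≈ 56.780)
O + g(t, 40) = 2*√806 + 40*(1 + (-24)²) = 2*√806 + 40*(1 + 576) = 2*√806 + 40*577 = 2*√806 + 23080 = 23080 + 2*√806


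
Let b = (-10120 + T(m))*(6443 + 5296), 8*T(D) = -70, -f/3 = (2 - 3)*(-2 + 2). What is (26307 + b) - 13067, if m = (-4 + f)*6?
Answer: -475552625/4 ≈ -1.1889e+8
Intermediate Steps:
f = 0 (f = -3*(2 - 3)*(-2 + 2) = -(-3)*0 = -3*0 = 0)
m = -24 (m = (-4 + 0)*6 = -4*6 = -24)
T(D) = -35/4 (T(D) = (⅛)*(-70) = -35/4)
b = -475605585/4 (b = (-10120 - 35/4)*(6443 + 5296) = -40515/4*11739 = -475605585/4 ≈ -1.1890e+8)
(26307 + b) - 13067 = (26307 - 475605585/4) - 13067 = -475500357/4 - 13067 = -475552625/4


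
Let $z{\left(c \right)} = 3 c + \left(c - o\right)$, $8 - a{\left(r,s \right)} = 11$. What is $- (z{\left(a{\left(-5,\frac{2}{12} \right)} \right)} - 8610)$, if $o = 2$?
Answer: $8624$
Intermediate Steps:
$a{\left(r,s \right)} = -3$ ($a{\left(r,s \right)} = 8 - 11 = -3$)
$z{\left(c \right)} = -2 + 4 c$ ($z{\left(c \right)} = 3 c + \left(c - 2\right) = 3 c + \left(-2 + c\right) = -2 + 4 c$)
$- (z{\left(a{\left(-5,\frac{2}{12} \right)} \right)} - 8610) = - (\left(-2 + 4 \left(-3\right)\right) - 8610) = - (\left(-2 - 12\right) - 8610) = - (-14 - 8610) = \left(-1\right) \left(-8624\right) = 8624$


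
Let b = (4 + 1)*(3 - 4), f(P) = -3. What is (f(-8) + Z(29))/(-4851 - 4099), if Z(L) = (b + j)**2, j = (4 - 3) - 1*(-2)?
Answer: -1/8950 ≈ -0.00011173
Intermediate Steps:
b = -5 (b = 5*(-1) = -5)
j = 3 (j = 1 + 2 = 3)
Z(L) = 4 (Z(L) = (-5 + 3)**2 = (-2)**2 = 4)
(f(-8) + Z(29))/(-4851 - 4099) = (-3 + 4)/(-4851 - 4099) = 1/(-8950) = 1*(-1/8950) = -1/8950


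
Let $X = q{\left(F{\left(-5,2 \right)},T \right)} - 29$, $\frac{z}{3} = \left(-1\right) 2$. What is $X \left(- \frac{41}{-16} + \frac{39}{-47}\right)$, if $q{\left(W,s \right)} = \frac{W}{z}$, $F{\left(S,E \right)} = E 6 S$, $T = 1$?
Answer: $- \frac{24757}{752} \approx -32.922$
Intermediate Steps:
$z = -6$ ($z = 3 \left(\left(-1\right) 2\right) = 3 \left(-2\right) = -6$)
$F{\left(S,E \right)} = 6 E S$
$q{\left(W,s \right)} = - \frac{W}{6}$ ($q{\left(W,s \right)} = \frac{W}{-6} = W \left(- \frac{1}{6}\right) = - \frac{W}{6}$)
$X = -19$ ($X = - \frac{6 \cdot 2 \left(-5\right)}{6} - 29 = \left(- \frac{1}{6}\right) \left(-60\right) - 29 = 10 - 29 = -19$)
$X \left(- \frac{41}{-16} + \frac{39}{-47}\right) = - 19 \left(- \frac{41}{-16} + \frac{39}{-47}\right) = - 19 \left(\left(-41\right) \left(- \frac{1}{16}\right) + 39 \left(- \frac{1}{47}\right)\right) = - 19 \left(\frac{41}{16} - \frac{39}{47}\right) = \left(-19\right) \frac{1303}{752} = - \frac{24757}{752}$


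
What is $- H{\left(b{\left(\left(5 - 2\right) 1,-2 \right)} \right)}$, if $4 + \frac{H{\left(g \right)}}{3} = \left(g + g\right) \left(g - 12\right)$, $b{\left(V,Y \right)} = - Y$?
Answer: $132$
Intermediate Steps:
$H{\left(g \right)} = -12 + 6 g \left(-12 + g\right)$ ($H{\left(g \right)} = -12 + 3 \left(g + g\right) \left(g - 12\right) = -12 + 3 \cdot 2 g \left(-12 + g\right) = -12 + 6 g \left(-12 + g\right)$)
$- H{\left(b{\left(\left(5 - 2\right) 1,-2 \right)} \right)} = - (-12 - 72 \left(\left(-1\right) \left(-2\right)\right) + 6 \left(\left(-1\right) \left(-2\right)\right)^{2}) = - (-12 - 144 + 6 \cdot 2^{2}) = - (-12 - 144 + 6 \cdot 4) = - (-12 - 144 + 24) = \left(-1\right) \left(-132\right) = 132$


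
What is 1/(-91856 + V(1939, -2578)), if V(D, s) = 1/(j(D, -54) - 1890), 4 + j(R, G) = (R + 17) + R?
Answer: -2001/183803855 ≈ -1.0887e-5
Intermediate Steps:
j(R, G) = 13 + 2*R (j(R, G) = -4 + ((R + 17) + R) = -4 + ((17 + R) + R) = -4 + (17 + 2*R) = 13 + 2*R)
V(D, s) = 1/(-1877 + 2*D) (V(D, s) = 1/((13 + 2*D) - 1890) = 1/(-1877 + 2*D))
1/(-91856 + V(1939, -2578)) = 1/(-91856 + 1/(-1877 + 2*1939)) = 1/(-91856 + 1/(-1877 + 3878)) = 1/(-91856 + 1/2001) = 1/(-183803855/2001) = -2001/183803855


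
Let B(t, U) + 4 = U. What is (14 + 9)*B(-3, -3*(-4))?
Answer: 184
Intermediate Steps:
B(t, U) = -4 + U
(14 + 9)*B(-3, -3*(-4)) = (14 + 9)*(-4 - 3*(-4)) = 23*(-4 + 12) = 23*8 = 184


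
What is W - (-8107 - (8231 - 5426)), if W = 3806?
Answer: 14718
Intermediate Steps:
W - (-8107 - (8231 - 5426)) = 3806 - (-8107 - (8231 - 5426)) = 3806 - (-8107 - 1*2805) = 3806 - (-8107 - 2805) = 3806 - 1*(-10912) = 3806 + 10912 = 14718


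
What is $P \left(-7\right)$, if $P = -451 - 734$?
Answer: $8295$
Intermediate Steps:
$P = -1185$
$P \left(-7\right) = \left(-1185\right) \left(-7\right) = 8295$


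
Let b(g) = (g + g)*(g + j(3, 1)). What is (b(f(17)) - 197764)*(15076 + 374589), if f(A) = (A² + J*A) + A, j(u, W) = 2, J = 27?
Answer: 380214065090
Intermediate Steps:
f(A) = A² + 28*A (f(A) = (A² + 27*A) + A = A² + 28*A)
b(g) = 2*g*(2 + g) (b(g) = (g + g)*(g + 2) = (2*g)*(2 + g) = 2*g*(2 + g))
(b(f(17)) - 197764)*(15076 + 374589) = (2*(17*(28 + 17))*(2 + 17*(28 + 17)) - 197764)*(15076 + 374589) = (2*(17*45)*(2 + 17*45) - 197764)*389665 = (2*765*(2 + 765) - 197764)*389665 = (2*765*767 - 197764)*389665 = (1173510 - 197764)*389665 = 975746*389665 = 380214065090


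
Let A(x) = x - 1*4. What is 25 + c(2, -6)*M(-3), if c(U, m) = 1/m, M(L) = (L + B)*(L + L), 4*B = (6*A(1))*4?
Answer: 4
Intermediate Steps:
A(x) = -4 + x (A(x) = x - 4 = -4 + x)
B = -18 (B = ((6*(-4 + 1))*4)/4 = ((6*(-3))*4)/4 = (-18*4)/4 = (¼)*(-72) = -18)
M(L) = 2*L*(-18 + L) (M(L) = (L - 18)*(L + L) = (-18 + L)*(2*L) = 2*L*(-18 + L))
25 + c(2, -6)*M(-3) = 25 + (2*(-3)*(-18 - 3))/(-6) = 25 - (-3)*(-21)/3 = 25 - ⅙*126 = 25 - 21 = 4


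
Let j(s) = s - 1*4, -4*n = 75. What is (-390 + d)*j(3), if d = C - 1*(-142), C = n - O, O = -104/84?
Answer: 22303/84 ≈ 265.51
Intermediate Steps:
n = -75/4 (n = -¼*75 = -75/4 ≈ -18.750)
O = -26/21 (O = -104*1/84 = -26/21 ≈ -1.2381)
j(s) = -4 + s (j(s) = s - 4 = -4 + s)
C = -1471/84 (C = -75/4 - 1*(-26/21) = -75/4 + 26/21 = -1471/84 ≈ -17.512)
d = 10457/84 (d = -1471/84 - 1*(-142) = -1471/84 + 142 = 10457/84 ≈ 124.49)
(-390 + d)*j(3) = (-390 + 10457/84)*(-4 + 3) = -22303/84*(-1) = 22303/84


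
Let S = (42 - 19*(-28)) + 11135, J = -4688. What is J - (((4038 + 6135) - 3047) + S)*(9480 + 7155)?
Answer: -313324913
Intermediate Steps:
S = 11709 (S = (42 + 532) + 11135 = 574 + 11135 = 11709)
J - (((4038 + 6135) - 3047) + S)*(9480 + 7155) = -4688 - (((4038 + 6135) - 3047) + 11709)*(9480 + 7155) = -4688 - ((10173 - 3047) + 11709)*16635 = -4688 - (7126 + 11709)*16635 = -4688 - 18835*16635 = -4688 - 1*313320225 = -4688 - 313320225 = -313324913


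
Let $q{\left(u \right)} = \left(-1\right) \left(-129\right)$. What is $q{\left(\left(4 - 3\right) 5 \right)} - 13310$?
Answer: $-13181$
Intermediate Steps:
$q{\left(u \right)} = 129$
$q{\left(\left(4 - 3\right) 5 \right)} - 13310 = 129 - 13310 = -13181$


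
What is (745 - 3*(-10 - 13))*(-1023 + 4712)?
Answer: 3002846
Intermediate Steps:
(745 - 3*(-10 - 13))*(-1023 + 4712) = (745 - 3*(-23))*3689 = (745 + 69)*3689 = 814*3689 = 3002846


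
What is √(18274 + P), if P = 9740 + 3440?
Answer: √31454 ≈ 177.35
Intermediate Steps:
P = 13180
√(18274 + P) = √(18274 + 13180) = √31454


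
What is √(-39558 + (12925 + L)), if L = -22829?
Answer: I*√49462 ≈ 222.4*I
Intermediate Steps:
√(-39558 + (12925 + L)) = √(-39558 + (12925 - 22829)) = √(-39558 - 9904) = √(-49462) = I*√49462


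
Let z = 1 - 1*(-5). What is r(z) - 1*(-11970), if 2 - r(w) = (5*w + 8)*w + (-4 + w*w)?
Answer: 11712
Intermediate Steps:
z = 6 (z = 1 + 5 = 6)
r(w) = 6 - w² - w*(8 + 5*w) (r(w) = 2 - ((5*w + 8)*w + (-4 + w*w)) = 2 - ((8 + 5*w)*w + (-4 + w²)) = 2 - (w*(8 + 5*w) + (-4 + w²)) = 2 - (-4 + w² + w*(8 + 5*w)) = 2 + (4 - w² - w*(8 + 5*w)) = 6 - w² - w*(8 + 5*w))
r(z) - 1*(-11970) = (6 - 8*6 - 6*6²) - 1*(-11970) = (6 - 48 - 6*36) + 11970 = (6 - 48 - 216) + 11970 = -258 + 11970 = 11712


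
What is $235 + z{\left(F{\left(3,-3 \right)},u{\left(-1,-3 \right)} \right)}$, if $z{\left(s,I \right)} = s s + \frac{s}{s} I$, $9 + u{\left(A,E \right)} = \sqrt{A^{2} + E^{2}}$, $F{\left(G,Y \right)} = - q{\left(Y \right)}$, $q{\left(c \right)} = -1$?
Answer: $227 + \sqrt{10} \approx 230.16$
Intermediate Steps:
$F{\left(G,Y \right)} = 1$ ($F{\left(G,Y \right)} = \left(-1\right) \left(-1\right) = 1$)
$u{\left(A,E \right)} = -9 + \sqrt{A^{2} + E^{2}}$
$z{\left(s,I \right)} = I + s^{2}$ ($z{\left(s,I \right)} = s^{2} + 1 I = s^{2} + I = I + s^{2}$)
$235 + z{\left(F{\left(3,-3 \right)},u{\left(-1,-3 \right)} \right)} = 235 - \left(9 - 1 - \sqrt{\left(-1\right)^{2} + \left(-3\right)^{2}}\right) = 235 + \left(\left(-9 + \sqrt{1 + 9}\right) + 1\right) = 235 + \left(\left(-9 + \sqrt{10}\right) + 1\right) = 235 - \left(8 - \sqrt{10}\right) = 227 + \sqrt{10}$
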